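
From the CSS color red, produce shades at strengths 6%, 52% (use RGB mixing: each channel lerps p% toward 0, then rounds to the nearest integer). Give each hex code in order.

#F00000, #7A0000

CSS red is rgb(255, 0, 0).
6%: (255 − 15.3 = 239.7→240, 0→0, 0→0) → #F00000
52%: (255 − 132.6 = 122.4→122, 0→0, 0→0) → #7A0000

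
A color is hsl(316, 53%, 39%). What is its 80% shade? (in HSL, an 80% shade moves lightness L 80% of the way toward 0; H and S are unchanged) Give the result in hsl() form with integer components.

hsl(316, 53%, 8%)

L moves 80% from 39 toward 0: 39 − 31.2 = 7.8 → 8.
H and S are unchanged.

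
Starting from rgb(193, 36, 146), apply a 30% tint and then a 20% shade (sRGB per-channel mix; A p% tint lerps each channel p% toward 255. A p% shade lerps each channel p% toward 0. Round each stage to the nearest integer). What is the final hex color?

Lerp each channel 30% toward 255:
  R: 193 + 0.3×(255−193) = 193 + 18.6 = 211.6 → 212
  G: 36 + 65.7 = 101.7 → 102
  B: 146 + 0.3×(255−146) = 146 + 32.7 = 178.7 → 179
After the tint: rgb(212, 102, 179) = #D466B3.
Per channel, c → c + 0.2(0 − c):
  R: 212 + 0.2×(0−212) = 212 − 42.4 = 169.6 → 170
  G: 102 + 0.2×(0−102) = 102 − 20.4 = 81.6 → 82
  B: 179 + 0.2×(0−179) = 179 − 35.8 = 143.2 → 143
rgb(170, 82, 143) = #AA528F.

#AA528F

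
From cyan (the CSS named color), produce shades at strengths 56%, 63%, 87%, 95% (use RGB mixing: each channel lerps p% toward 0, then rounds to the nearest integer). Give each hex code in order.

#007070, #005E5E, #002121, #000D0D

CSS cyan is rgb(0, 255, 255).
56%: (0→0, 255 − 142.8 = 112.2→112, 255 − 142.8 = 112.2→112) → #007070
63%: (0→0, 255 − 160.65 = 94.35→94, 255 − 160.65 = 94.35→94) → #005E5E
87%: (0→0, 255 − 221.85 = 33.15→33, 255 − 221.85 = 33.15→33) → #002121
95%: (0→0, 255 − 242.25 = 12.75→13, 255 − 242.25 = 12.75→13) → #000D0D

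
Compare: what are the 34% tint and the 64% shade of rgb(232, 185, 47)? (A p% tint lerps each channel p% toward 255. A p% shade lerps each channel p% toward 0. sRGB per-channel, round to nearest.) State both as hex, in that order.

#F0D176, #544311

34% tint:
  R: 232 + 7.82 = 239.82 → 240
  G: 185 + 23.8 = 208.8 → 209
  B: 47 + 0.34×(255−47) = 47 + 70.72 = 117.72 → 118
  → #F0D176
64% shade:
  R: 232 − 148.48 = 83.52 → 84
  G: 185 + 0.64×(0−185) = 185 − 118.4 = 66.6 → 67
  B: 47 + 0.64×(0−47) = 47 − 30.08 = 16.92 → 17
  → #544311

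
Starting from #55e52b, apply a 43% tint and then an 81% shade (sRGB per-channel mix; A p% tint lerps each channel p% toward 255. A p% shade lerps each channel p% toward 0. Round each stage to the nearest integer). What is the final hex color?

#1e2e19

#55e52b is rgb(85, 229, 43).
Lerp each channel 43% toward 255:
  R: 85 + 0.43×(255−85) = 85 + 73.1 = 158.1 → 158
  G: 229 + 0.43×(255−229) = 229 + 11.18 = 240.18 → 240
  B: 43 + 91.16 = 134.16 → 134
After the tint: rgb(158, 240, 134) = #9ef086.
Lerp each channel 81% toward 0:
  R: 158 + 0.81×(0−158) = 158 − 127.98 = 30.02 → 30
  G: 240 − 194.4 = 45.6 → 46
  B: 134 + 0.81×(0−134) = 134 − 108.54 = 25.46 → 25
rgb(30, 46, 25) = #1e2e19.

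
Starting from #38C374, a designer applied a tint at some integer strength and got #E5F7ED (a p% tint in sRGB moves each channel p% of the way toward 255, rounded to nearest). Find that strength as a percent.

87%

#38C374 is rgb(56, 195, 116); #E5F7ED is rgb(229, 247, 237).
On the R channel (widest range): 229 ≈ 56 + (p/100)(255 − 56), so p ≈ 100×(229 − 56)/(255 − 56) = 17300/199 = 86.93.
p = 87 reproduces all three channels after rounding.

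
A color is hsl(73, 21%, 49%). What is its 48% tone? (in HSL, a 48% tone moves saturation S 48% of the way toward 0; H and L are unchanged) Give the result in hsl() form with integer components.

S moves 48% from 21 toward 0: 21 − 10.08 = 10.92 → 11.
H and L are unchanged.

hsl(73, 11%, 49%)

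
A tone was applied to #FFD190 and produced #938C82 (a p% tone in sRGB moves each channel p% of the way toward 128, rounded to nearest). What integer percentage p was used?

#FFD190 is rgb(255, 209, 144); #938C82 is rgb(147, 140, 130).
On the R channel (widest range): 147 ≈ 255 + (p/100)(128 − 255), so p ≈ 100×(147 − 255)/(128 − 255) = -10800/-127 = 85.04.
p = 85 reproduces all three channels after rounding.

85%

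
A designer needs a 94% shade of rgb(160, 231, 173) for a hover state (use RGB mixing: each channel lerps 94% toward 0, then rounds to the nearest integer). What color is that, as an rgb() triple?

Lerp each channel 94% toward 0:
  R: 160 + 0.94×(0−160) = 160 − 150.4 = 9.6 → 10
  G: 231 + 0.94×(0−231) = 231 − 217.14 = 13.86 → 14
  B: 173 + 0.94×(0−173) = 173 − 162.62 = 10.38 → 10

rgb(10, 14, 10)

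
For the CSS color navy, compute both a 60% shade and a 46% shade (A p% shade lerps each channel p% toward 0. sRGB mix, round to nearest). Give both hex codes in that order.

#000033, #000045

CSS navy is rgb(0, 0, 128).
60% shade:
  R: 0 + 0.6×(0−0) = 0 + 0 = 0 → 0
  G: 0 + 0 = 0 → 0
  B: 128 + 0.6×(0−128) = 128 − 76.8 = 51.2 → 51
  → #000033
46% shade:
  R: 0 + 0.46×(0−0) = 0 + 0 = 0 → 0
  G: 0 + 0.46×(0−0) = 0 + 0 = 0 → 0
  B: 128 + 0.46×(0−128) = 128 − 58.88 = 69.12 → 69
  → #000045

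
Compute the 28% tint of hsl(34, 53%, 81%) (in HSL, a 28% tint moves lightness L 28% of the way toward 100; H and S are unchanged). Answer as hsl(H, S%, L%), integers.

hsl(34, 53%, 86%)

L moves 28% from 81 toward 100: 81 + 5.32 = 86.32 → 86.
H and S are unchanged.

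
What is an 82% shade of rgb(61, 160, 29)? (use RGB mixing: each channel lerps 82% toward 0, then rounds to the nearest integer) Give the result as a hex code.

Lerp each channel 82% toward 0:
  R: 61 − 50.02 = 10.98 → 11
  G: 160 − 131.2 = 28.8 → 29
  B: 29 − 23.78 = 5.22 → 5
rgb(11, 29, 5) = #0b1d05.

#0b1d05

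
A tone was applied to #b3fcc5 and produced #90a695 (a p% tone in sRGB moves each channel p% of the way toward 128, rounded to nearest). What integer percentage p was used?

69%

#b3fcc5 is rgb(179, 252, 197); #90a695 is rgb(144, 166, 149).
On the G channel (widest range): 166 ≈ 252 + (p/100)(128 − 252), so p ≈ 100×(166 − 252)/(128 − 252) = -8600/-124 = 69.35.
p = 69 reproduces all three channels after rounding.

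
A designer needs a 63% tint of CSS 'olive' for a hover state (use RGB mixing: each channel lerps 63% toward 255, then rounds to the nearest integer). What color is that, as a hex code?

#d0d0a1

CSS olive is rgb(128, 128, 0).
A 63% tint moves each channel 63% toward 255:
  R: 128 + 0.63×(255−128) = 128 + 80.01 = 208.01 → 208
  G: 128 + 0.63×(255−128) = 128 + 80.01 = 208.01 → 208
  B: 0 + 0.63×(255−0) = 0 + 160.65 = 160.65 → 161
rgb(208, 208, 161) = #d0d0a1.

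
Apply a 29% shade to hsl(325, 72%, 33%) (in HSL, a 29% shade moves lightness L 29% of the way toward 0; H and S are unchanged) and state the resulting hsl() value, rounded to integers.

L moves 29% from 33 toward 0: 33 − 9.57 = 23.43 → 23.
H and S are unchanged.

hsl(325, 72%, 23%)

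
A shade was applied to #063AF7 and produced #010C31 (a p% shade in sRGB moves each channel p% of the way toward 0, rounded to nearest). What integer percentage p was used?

#063AF7 is rgb(6, 58, 247); #010C31 is rgb(1, 12, 49).
On the B channel (widest range): 49 ≈ 247 + (p/100)(0 − 247), so p ≈ 100×(49 − 247)/(0 − 247) = -19800/-247 = 80.16.
p = 80 reproduces all three channels after rounding.

80%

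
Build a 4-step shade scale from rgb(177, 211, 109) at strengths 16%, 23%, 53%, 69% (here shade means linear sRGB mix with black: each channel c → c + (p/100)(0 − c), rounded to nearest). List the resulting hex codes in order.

#95B15C, #88A254, #536333, #374122

16%: (177 − 28.32 = 148.68→149, 211 − 33.76 = 177.24→177, 109 − 17.44 = 91.56→92) → #95B15C
23%: (177 − 40.71 = 136.29→136, 211 − 48.53 = 162.47→162, 109 − 25.07 = 83.93→84) → #88A254
53%: (177 − 93.81 = 83.19→83, 211 − 111.83 = 99.17→99, 109 − 57.77 = 51.23→51) → #536333
69%: (177 − 122.13 = 54.87→55, 211 − 145.59 = 65.41→65, 109 − 75.21 = 33.79→34) → #374122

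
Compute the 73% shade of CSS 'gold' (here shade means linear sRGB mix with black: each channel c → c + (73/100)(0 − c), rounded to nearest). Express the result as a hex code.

CSS gold is rgb(255, 215, 0).
Per channel, c → c + 0.73(0 − c):
  R: 255 + 0.73×(0−255) = 255 − 186.15 = 68.85 → 69
  G: 215 + 0.73×(0−215) = 215 − 156.95 = 58.05 → 58
  B: 0 + 0 = 0 → 0
rgb(69, 58, 0) = #453a00.

#453a00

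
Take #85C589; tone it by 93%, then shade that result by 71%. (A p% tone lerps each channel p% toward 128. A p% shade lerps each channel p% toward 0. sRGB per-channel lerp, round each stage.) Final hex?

#85C589 is rgb(133, 197, 137).
Per channel, c → c + 0.93(128 − c):
  R: 133 + 0.93×(128−133) = 133 − 4.65 = 128.35 → 128
  G: 197 − 64.17 = 132.83 → 133
  B: 137 − 8.37 = 128.63 → 129
After the tone: rgb(128, 133, 129) = #808581.
A 71% shade moves each channel 71% toward 0:
  R: 128 − 90.88 = 37.12 → 37
  G: 133 + 0.71×(0−133) = 133 − 94.43 = 38.57 → 39
  B: 129 + 0.71×(0−129) = 129 − 91.59 = 37.41 → 37
rgb(37, 39, 37) = #252725.

#252725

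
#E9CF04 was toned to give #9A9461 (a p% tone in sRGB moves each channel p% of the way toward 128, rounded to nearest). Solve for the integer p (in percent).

#E9CF04 is rgb(233, 207, 4); #9A9461 is rgb(154, 148, 97).
On the B channel (widest range): 97 ≈ 4 + (p/100)(128 − 4), so p ≈ 100×(97 − 4)/(128 − 4) = 9300/124 = 75.00.
p = 75 reproduces all three channels after rounding.

75%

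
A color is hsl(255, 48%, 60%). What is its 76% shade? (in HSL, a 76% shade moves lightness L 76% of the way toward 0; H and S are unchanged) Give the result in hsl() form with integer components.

L moves 76% from 60 toward 0: 60 − 45.6 = 14.4 → 14.
H and S are unchanged.

hsl(255, 48%, 14%)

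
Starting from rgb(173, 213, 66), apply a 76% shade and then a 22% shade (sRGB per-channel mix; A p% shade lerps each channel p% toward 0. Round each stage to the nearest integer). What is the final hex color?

#21280C

Lerp each channel 76% toward 0:
  R: 173 − 131.48 = 41.52 → 42
  G: 213 − 161.88 = 51.12 → 51
  B: 66 + 0.76×(0−66) = 66 − 50.16 = 15.84 → 16
After the shade: rgb(42, 51, 16) = #2A3310.
Lerp each channel 22% toward 0:
  R: 42 − 9.24 = 32.76 → 33
  G: 51 + 0.22×(0−51) = 51 − 11.22 = 39.78 → 40
  B: 16 + 0.22×(0−16) = 16 − 3.52 = 12.48 → 12
rgb(33, 40, 12) = #21280C.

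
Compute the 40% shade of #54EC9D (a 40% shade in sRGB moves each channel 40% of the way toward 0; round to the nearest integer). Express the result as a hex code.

#328E5E

#54EC9D is rgb(84, 236, 157).
Lerp each channel 40% toward 0:
  R: 84 − 33.6 = 50.4 → 50
  G: 236 − 94.4 = 141.6 → 142
  B: 157 − 62.8 = 94.2 → 94
rgb(50, 142, 94) = #328E5E.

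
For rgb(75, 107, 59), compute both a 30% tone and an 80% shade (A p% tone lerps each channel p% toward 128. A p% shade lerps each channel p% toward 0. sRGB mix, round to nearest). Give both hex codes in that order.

30% tone:
  R: 75 + 0.3×(128−75) = 75 + 15.9 = 90.9 → 91
  G: 107 + 6.3 = 113.3 → 113
  B: 59 + 20.7 = 79.7 → 80
  → #5b7150
80% shade:
  R: 75 − 60 = 15 → 15
  G: 107 − 85.6 = 21.4 → 21
  B: 59 − 47.2 = 11.8 → 12
  → #0f150c

#5b7150, #0f150c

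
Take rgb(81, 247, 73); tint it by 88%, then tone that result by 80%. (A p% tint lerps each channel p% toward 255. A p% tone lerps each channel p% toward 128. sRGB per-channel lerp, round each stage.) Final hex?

#959995

Per channel, c → c + 0.88(255 − c):
  R: 81 + 153.12 = 234.12 → 234
  G: 247 + 0.88×(255−247) = 247 + 7.04 = 254.04 → 254
  B: 73 + 160.16 = 233.16 → 233
After the tint: rgb(234, 254, 233) = #eafee9.
An 80% tone moves each channel 80% toward 128:
  R: 234 + 0.8×(128−234) = 234 − 84.8 = 149.2 → 149
  G: 254 + 0.8×(128−254) = 254 − 100.8 = 153.2 → 153
  B: 233 − 84 = 149 → 149
rgb(149, 153, 149) = #959995.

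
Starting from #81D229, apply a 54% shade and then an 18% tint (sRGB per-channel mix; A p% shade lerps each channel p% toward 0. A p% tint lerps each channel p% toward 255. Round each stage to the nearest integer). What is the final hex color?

#5E7D3D

#81D229 is rgb(129, 210, 41).
A 54% shade moves each channel 54% toward 0:
  R: 129 − 69.66 = 59.34 → 59
  G: 210 + 0.54×(0−210) = 210 − 113.4 = 96.6 → 97
  B: 41 − 22.14 = 18.86 → 19
After the shade: rgb(59, 97, 19) = #3B6113.
An 18% tint moves each channel 18% toward 255:
  R: 59 + 35.28 = 94.28 → 94
  G: 97 + 28.44 = 125.44 → 125
  B: 19 + 0.18×(255−19) = 19 + 42.48 = 61.48 → 61
rgb(94, 125, 61) = #5E7D3D.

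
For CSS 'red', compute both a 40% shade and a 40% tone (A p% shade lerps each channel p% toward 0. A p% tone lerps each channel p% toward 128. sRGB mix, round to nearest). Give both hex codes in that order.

#990000, #CC3333

CSS red is rgb(255, 0, 0).
40% shade:
  R: 255 + 0.4×(0−255) = 255 − 102 = 153 → 153
  G: 0 + 0.4×(0−0) = 0 + 0 = 0 → 0
  B: 0 + 0 = 0 → 0
  → #990000
40% tone:
  R: 255 + 0.4×(128−255) = 255 − 50.8 = 204.2 → 204
  G: 0 + 0.4×(128−0) = 0 + 51.2 = 51.2 → 51
  B: 0 + 51.2 = 51.2 → 51
  → #CC3333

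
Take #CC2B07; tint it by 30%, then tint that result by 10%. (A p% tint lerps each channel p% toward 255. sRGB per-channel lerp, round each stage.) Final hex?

#CC2B07 is rgb(204, 43, 7).
Lerp each channel 30% toward 255:
  R: 204 + 0.3×(255−204) = 204 + 15.3 = 219.3 → 219
  G: 43 + 0.3×(255−43) = 43 + 63.6 = 106.6 → 107
  B: 7 + 0.3×(255−7) = 7 + 74.4 = 81.4 → 81
After the tint: rgb(219, 107, 81) = #DB6B51.
Lerp each channel 10% toward 255:
  R: 219 + 3.6 = 222.6 → 223
  G: 107 + 0.1×(255−107) = 107 + 14.8 = 121.8 → 122
  B: 81 + 0.1×(255−81) = 81 + 17.4 = 98.4 → 98
rgb(223, 122, 98) = #DF7A62.

#DF7A62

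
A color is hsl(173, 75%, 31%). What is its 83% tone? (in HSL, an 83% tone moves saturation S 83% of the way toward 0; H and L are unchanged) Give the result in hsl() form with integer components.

S moves 83% from 75 toward 0: 75 − 62.25 = 12.75 → 13.
H and L are unchanged.

hsl(173, 13%, 31%)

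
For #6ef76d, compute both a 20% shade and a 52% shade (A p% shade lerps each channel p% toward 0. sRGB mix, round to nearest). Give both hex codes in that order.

#6ef76d is rgb(110, 247, 109).
20% shade:
  R: 110 − 22 = 88 → 88
  G: 247 + 0.2×(0−247) = 247 − 49.4 = 197.6 → 198
  B: 109 − 21.8 = 87.2 → 87
  → #58c657
52% shade:
  R: 110 + 0.52×(0−110) = 110 − 57.2 = 52.8 → 53
  G: 247 + 0.52×(0−247) = 247 − 128.44 = 118.56 → 119
  B: 109 + 0.52×(0−109) = 109 − 56.68 = 52.32 → 52
  → #357734

#58c657, #357734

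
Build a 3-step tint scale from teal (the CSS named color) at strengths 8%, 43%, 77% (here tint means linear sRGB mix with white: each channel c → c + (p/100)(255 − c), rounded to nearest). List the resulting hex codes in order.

CSS teal is rgb(0, 128, 128).
8%: (0 + 20.4 = 20.4→20, 128 + 10.16 = 138.16→138, 128 + 10.16 = 138.16→138) → #148a8a
43%: (0 + 109.65 = 109.65→110, 128 + 54.61 = 182.61→183, 128 + 54.61 = 182.61→183) → #6eb7b7
77%: (0 + 196.35 = 196.35→196, 128 + 97.79 = 225.79→226, 128 + 97.79 = 225.79→226) → #c4e2e2

#148a8a, #6eb7b7, #c4e2e2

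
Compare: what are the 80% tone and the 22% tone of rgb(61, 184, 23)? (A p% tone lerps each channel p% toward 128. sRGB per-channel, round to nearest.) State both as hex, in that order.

80% tone:
  R: 61 + 0.8×(128−61) = 61 + 53.6 = 114.6 → 115
  G: 184 + 0.8×(128−184) = 184 − 44.8 = 139.2 → 139
  B: 23 + 0.8×(128−23) = 23 + 84 = 107 → 107
  → #738B6B
22% tone:
  R: 61 + 14.74 = 75.74 → 76
  G: 184 + 0.22×(128−184) = 184 − 12.32 = 171.68 → 172
  B: 23 + 23.1 = 46.1 → 46
  → #4CAC2E

#738B6B, #4CAC2E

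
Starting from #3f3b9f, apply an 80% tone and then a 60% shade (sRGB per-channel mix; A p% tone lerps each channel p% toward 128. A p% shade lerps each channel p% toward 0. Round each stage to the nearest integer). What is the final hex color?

#2e2e36

#3f3b9f is rgb(63, 59, 159).
Lerp each channel 80% toward 128:
  R: 63 + 52 = 115 → 115
  G: 59 + 0.8×(128−59) = 59 + 55.2 = 114.2 → 114
  B: 159 + 0.8×(128−159) = 159 − 24.8 = 134.2 → 134
After the tone: rgb(115, 114, 134) = #737286.
Lerp each channel 60% toward 0:
  R: 115 + 0.6×(0−115) = 115 − 69 = 46 → 46
  G: 114 + 0.6×(0−114) = 114 − 68.4 = 45.6 → 46
  B: 134 − 80.4 = 53.6 → 54
rgb(46, 46, 54) = #2e2e36.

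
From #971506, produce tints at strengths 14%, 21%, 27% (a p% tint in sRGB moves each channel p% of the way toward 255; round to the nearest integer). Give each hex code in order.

#971506 is rgb(151, 21, 6).
14%: (151 + 14.56 = 165.56→166, 21 + 32.76 = 53.76→54, 6 + 34.86 = 40.86→41) → #A63629
21%: (151 + 21.84 = 172.84→173, 21 + 49.14 = 70.14→70, 6 + 52.29 = 58.29→58) → #AD463A
27%: (151 + 28.08 = 179.08→179, 21 + 63.18 = 84.18→84, 6 + 67.23 = 73.23→73) → #B35449

#A63629, #AD463A, #B35449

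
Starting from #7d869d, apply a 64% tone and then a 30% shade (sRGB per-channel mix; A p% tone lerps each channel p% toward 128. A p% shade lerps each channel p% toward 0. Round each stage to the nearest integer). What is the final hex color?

#595b61

#7d869d is rgb(125, 134, 157).
A 64% tone moves each channel 64% toward 128:
  R: 125 + 0.64×(128−125) = 125 + 1.92 = 126.92 → 127
  G: 134 + 0.64×(128−134) = 134 − 3.84 = 130.16 → 130
  B: 157 − 18.56 = 138.44 → 138
After the tone: rgb(127, 130, 138) = #7f828a.
Per channel, c → c + 0.3(0 − c):
  R: 127 − 38.1 = 88.9 → 89
  G: 130 + 0.3×(0−130) = 130 − 39 = 91 → 91
  B: 138 + 0.3×(0−138) = 138 − 41.4 = 96.6 → 97
rgb(89, 91, 97) = #595b61.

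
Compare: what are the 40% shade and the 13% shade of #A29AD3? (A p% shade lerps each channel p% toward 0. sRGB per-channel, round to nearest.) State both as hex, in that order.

#615C7F, #8D86B8

#A29AD3 is rgb(162, 154, 211).
40% shade:
  R: 162 + 0.4×(0−162) = 162 − 64.8 = 97.2 → 97
  G: 154 + 0.4×(0−154) = 154 − 61.6 = 92.4 → 92
  B: 211 − 84.4 = 126.6 → 127
  → #615C7F
13% shade:
  R: 162 + 0.13×(0−162) = 162 − 21.06 = 140.94 → 141
  G: 154 + 0.13×(0−154) = 154 − 20.02 = 133.98 → 134
  B: 211 + 0.13×(0−211) = 211 − 27.43 = 183.57 → 184
  → #8D86B8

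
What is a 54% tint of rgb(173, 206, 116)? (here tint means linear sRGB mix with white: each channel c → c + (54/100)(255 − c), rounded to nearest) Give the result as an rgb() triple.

Per channel, c → c + 0.54(255 − c):
  R: 173 + 0.54×(255−173) = 173 + 44.28 = 217.28 → 217
  G: 206 + 26.46 = 232.46 → 232
  B: 116 + 0.54×(255−116) = 116 + 75.06 = 191.06 → 191

rgb(217, 232, 191)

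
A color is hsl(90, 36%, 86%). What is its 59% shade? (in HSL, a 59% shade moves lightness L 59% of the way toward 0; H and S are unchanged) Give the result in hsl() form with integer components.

hsl(90, 36%, 35%)

L moves 59% from 86 toward 0: 86 − 50.74 = 35.26 → 35.
H and S are unchanged.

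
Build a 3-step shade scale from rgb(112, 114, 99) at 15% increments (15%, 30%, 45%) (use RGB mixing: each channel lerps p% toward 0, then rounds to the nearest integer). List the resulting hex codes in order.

#5F6154, #4E5045, #3E3F36

15%: (112 − 16.8 = 95.2→95, 114 − 17.1 = 96.9→97, 99 − 14.85 = 84.15→84) → #5F6154
30%: (112 − 33.6 = 78.4→78, 114 − 34.2 = 79.8→80, 99 − 29.7 = 69.3→69) → #4E5045
45%: (112 − 50.4 = 61.6→62, 114 − 51.3 = 62.7→63, 99 − 44.55 = 54.45→54) → #3E3F36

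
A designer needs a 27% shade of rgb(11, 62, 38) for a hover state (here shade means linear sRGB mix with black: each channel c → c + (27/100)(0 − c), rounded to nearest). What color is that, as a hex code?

Lerp each channel 27% toward 0:
  R: 11 − 2.97 = 8.03 → 8
  G: 62 − 16.74 = 45.26 → 45
  B: 38 − 10.26 = 27.74 → 28
rgb(8, 45, 28) = #082D1C.

#082D1C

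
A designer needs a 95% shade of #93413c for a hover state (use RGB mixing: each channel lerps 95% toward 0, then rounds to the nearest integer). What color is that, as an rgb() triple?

#93413c is rgb(147, 65, 60).
Per channel, c → c + 0.95(0 − c):
  R: 147 + 0.95×(0−147) = 147 − 139.65 = 7.35 → 7
  G: 65 − 61.75 = 3.25 → 3
  B: 60 − 57 = 3 → 3

rgb(7, 3, 3)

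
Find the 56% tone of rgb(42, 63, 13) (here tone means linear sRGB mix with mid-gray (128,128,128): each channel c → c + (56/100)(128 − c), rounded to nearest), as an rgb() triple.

rgb(90, 99, 77)

Lerp each channel 56% toward 128:
  R: 42 + 48.16 = 90.16 → 90
  G: 63 + 0.56×(128−63) = 63 + 36.4 = 99.4 → 99
  B: 13 + 64.4 = 77.4 → 77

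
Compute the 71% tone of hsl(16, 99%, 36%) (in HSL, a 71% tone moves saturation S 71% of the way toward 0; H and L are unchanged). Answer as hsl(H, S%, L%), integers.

S moves 71% from 99 toward 0: 99 − 70.29 = 28.71 → 29.
H and L are unchanged.

hsl(16, 29%, 36%)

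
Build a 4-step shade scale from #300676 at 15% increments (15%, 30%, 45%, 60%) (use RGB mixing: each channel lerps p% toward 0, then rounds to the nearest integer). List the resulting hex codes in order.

#300676 is rgb(48, 6, 118).
15%: (48 − 7.2 = 40.8→41, 6 − 0.9 = 5.1→5, 118 − 17.7 = 100.3→100) → #290564
30%: (48 − 14.4 = 33.6→34, 6 − 1.8 = 4.2→4, 118 − 35.4 = 82.6→83) → #220453
45%: (48 − 21.6 = 26.4→26, 6 − 2.7 = 3.3→3, 118 − 53.1 = 64.9→65) → #1A0341
60%: (48 − 28.8 = 19.2→19, 6 − 3.6 = 2.4→2, 118 − 70.8 = 47.2→47) → #13022F

#290564, #220453, #1A0341, #13022F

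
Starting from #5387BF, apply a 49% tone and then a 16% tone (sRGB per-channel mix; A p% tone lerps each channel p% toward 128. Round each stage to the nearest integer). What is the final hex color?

#6D839B

#5387BF is rgb(83, 135, 191).
Per channel, c → c + 0.49(128 − c):
  R: 83 + 22.05 = 105.05 → 105
  G: 135 + 0.49×(128−135) = 135 − 3.43 = 131.57 → 132
  B: 191 + 0.49×(128−191) = 191 − 30.87 = 160.13 → 160
After the tone: rgb(105, 132, 160) = #6984A0.
Lerp each channel 16% toward 128:
  R: 105 + 0.16×(128−105) = 105 + 3.68 = 108.68 → 109
  G: 132 − 0.64 = 131.36 → 131
  B: 160 − 5.12 = 154.88 → 155
rgb(109, 131, 155) = #6D839B.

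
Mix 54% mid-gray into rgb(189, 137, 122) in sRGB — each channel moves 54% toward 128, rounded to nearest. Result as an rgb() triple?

Per channel, c → c + 0.54(128 − c):
  R: 189 + 0.54×(128−189) = 189 − 32.94 = 156.06 → 156
  G: 137 − 4.86 = 132.14 → 132
  B: 122 + 0.54×(128−122) = 122 + 3.24 = 125.24 → 125

rgb(156, 132, 125)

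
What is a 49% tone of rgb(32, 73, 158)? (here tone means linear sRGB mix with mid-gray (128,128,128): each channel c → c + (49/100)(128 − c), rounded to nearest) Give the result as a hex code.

#4F648F

Per channel, c → c + 0.49(128 − c):
  R: 32 + 47.04 = 79.04 → 79
  G: 73 + 0.49×(128−73) = 73 + 26.95 = 99.95 → 100
  B: 158 − 14.7 = 143.3 → 143
rgb(79, 100, 143) = #4F648F.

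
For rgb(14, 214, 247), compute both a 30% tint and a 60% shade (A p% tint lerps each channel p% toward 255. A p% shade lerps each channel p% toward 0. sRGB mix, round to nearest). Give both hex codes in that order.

#56E2F9, #065663

30% tint:
  R: 14 + 0.3×(255−14) = 14 + 72.3 = 86.3 → 86
  G: 214 + 0.3×(255−214) = 214 + 12.3 = 226.3 → 226
  B: 247 + 0.3×(255−247) = 247 + 2.4 = 249.4 → 249
  → #56E2F9
60% shade:
  R: 14 − 8.4 = 5.6 → 6
  G: 214 + 0.6×(0−214) = 214 − 128.4 = 85.6 → 86
  B: 247 − 148.2 = 98.8 → 99
  → #065663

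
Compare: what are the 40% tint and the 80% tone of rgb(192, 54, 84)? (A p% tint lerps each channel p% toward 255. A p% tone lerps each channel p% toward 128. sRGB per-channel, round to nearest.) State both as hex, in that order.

#d98698, #8d7177

40% tint:
  R: 192 + 0.4×(255−192) = 192 + 25.2 = 217.2 → 217
  G: 54 + 80.4 = 134.4 → 134
  B: 84 + 68.4 = 152.4 → 152
  → #d98698
80% tone:
  R: 192 + 0.8×(128−192) = 192 − 51.2 = 140.8 → 141
  G: 54 + 59.2 = 113.2 → 113
  B: 84 + 35.2 = 119.2 → 119
  → #8d7177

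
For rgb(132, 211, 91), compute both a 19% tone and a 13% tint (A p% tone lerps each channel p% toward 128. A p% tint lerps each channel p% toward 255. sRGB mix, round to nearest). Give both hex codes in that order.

19% tone:
  R: 132 + 0.19×(128−132) = 132 − 0.76 = 131.24 → 131
  G: 211 + 0.19×(128−211) = 211 − 15.77 = 195.23 → 195
  B: 91 + 7.03 = 98.03 → 98
  → #83c362
13% tint:
  R: 132 + 15.99 = 147.99 → 148
  G: 211 + 0.13×(255−211) = 211 + 5.72 = 216.72 → 217
  B: 91 + 21.32 = 112.32 → 112
  → #94d970

#83c362, #94d970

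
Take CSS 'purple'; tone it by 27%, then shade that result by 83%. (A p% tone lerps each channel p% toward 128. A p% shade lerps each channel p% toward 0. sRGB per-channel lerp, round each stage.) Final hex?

#160616

CSS purple is rgb(128, 0, 128).
A 27% tone moves each channel 27% toward 128:
  R: 128 + 0 = 128 → 128
  G: 0 + 0.27×(128−0) = 0 + 34.56 = 34.56 → 35
  B: 128 + 0 = 128 → 128
After the tone: rgb(128, 35, 128) = #802380.
Per channel, c → c + 0.83(0 − c):
  R: 128 + 0.83×(0−128) = 128 − 106.24 = 21.76 → 22
  G: 35 + 0.83×(0−35) = 35 − 29.05 = 5.95 → 6
  B: 128 + 0.83×(0−128) = 128 − 106.24 = 21.76 → 22
rgb(22, 6, 22) = #160616.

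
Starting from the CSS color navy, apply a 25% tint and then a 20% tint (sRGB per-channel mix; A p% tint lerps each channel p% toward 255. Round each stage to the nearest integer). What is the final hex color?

#6666b3

CSS navy is rgb(0, 0, 128).
A 25% tint moves each channel 25% toward 255:
  R: 0 + 63.75 = 63.75 → 64
  G: 0 + 0.25×(255−0) = 0 + 63.75 = 63.75 → 64
  B: 128 + 31.75 = 159.75 → 160
After the tint: rgb(64, 64, 160) = #4040a0.
A 20% tint moves each channel 20% toward 255:
  R: 64 + 38.2 = 102.2 → 102
  G: 64 + 38.2 = 102.2 → 102
  B: 160 + 19 = 179 → 179
rgb(102, 102, 179) = #6666b3.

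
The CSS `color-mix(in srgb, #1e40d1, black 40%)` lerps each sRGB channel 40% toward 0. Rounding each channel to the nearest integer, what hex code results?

#1e40d1 is rgb(30, 64, 209).
A 40% shade moves each channel 40% toward 0:
  R: 30 + 0.4×(0−30) = 30 − 12 = 18 → 18
  G: 64 − 25.6 = 38.4 → 38
  B: 209 + 0.4×(0−209) = 209 − 83.6 = 125.4 → 125
rgb(18, 38, 125) = #12267d.

#12267d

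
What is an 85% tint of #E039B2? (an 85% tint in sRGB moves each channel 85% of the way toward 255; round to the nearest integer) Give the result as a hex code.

#E039B2 is rgb(224, 57, 178).
Lerp each channel 85% toward 255:
  R: 224 + 26.35 = 250.35 → 250
  G: 57 + 0.85×(255−57) = 57 + 168.3 = 225.3 → 225
  B: 178 + 0.85×(255−178) = 178 + 65.45 = 243.45 → 243
rgb(250, 225, 243) = #FAE1F3.

#FAE1F3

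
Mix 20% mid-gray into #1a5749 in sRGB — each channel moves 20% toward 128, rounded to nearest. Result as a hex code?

#2e5f54

#1a5749 is rgb(26, 87, 73).
A 20% tone moves each channel 20% toward 128:
  R: 26 + 0.2×(128−26) = 26 + 20.4 = 46.4 → 46
  G: 87 + 0.2×(128−87) = 87 + 8.2 = 95.2 → 95
  B: 73 + 0.2×(128−73) = 73 + 11 = 84 → 84
rgb(46, 95, 84) = #2e5f54.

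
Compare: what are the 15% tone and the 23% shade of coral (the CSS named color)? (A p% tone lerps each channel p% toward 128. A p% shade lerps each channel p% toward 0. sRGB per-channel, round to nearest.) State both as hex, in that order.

CSS coral is rgb(255, 127, 80).
15% tone:
  R: 255 + 0.15×(128−255) = 255 − 19.05 = 235.95 → 236
  G: 127 + 0.15×(128−127) = 127 + 0.15 = 127.15 → 127
  B: 80 + 7.2 = 87.2 → 87
  → #ec7f57
23% shade:
  R: 255 + 0.23×(0−255) = 255 − 58.65 = 196.35 → 196
  G: 127 + 0.23×(0−127) = 127 − 29.21 = 97.79 → 98
  B: 80 − 18.4 = 61.6 → 62
  → #c4623e

#ec7f57, #c4623e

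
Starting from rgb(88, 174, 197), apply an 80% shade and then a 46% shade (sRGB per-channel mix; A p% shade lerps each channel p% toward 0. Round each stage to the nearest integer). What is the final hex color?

#0A1315

Per channel, c → c + 0.8(0 − c):
  R: 88 − 70.4 = 17.6 → 18
  G: 174 − 139.2 = 34.8 → 35
  B: 197 − 157.6 = 39.4 → 39
After the shade: rgb(18, 35, 39) = #122327.
Lerp each channel 46% toward 0:
  R: 18 + 0.46×(0−18) = 18 − 8.28 = 9.72 → 10
  G: 35 + 0.46×(0−35) = 35 − 16.1 = 18.9 → 19
  B: 39 − 17.94 = 21.06 → 21
rgb(10, 19, 21) = #0A1315.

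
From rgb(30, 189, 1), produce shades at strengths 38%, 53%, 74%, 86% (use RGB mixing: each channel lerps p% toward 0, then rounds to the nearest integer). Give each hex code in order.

#137501, #0e5900, #083100, #041a00

38%: (30 − 11.4 = 18.6→19, 189 − 71.82 = 117.18→117, 1→1) → #137501
53%: (30 − 15.9 = 14.1→14, 189 − 100.17 = 88.83→89, 1 − 0.53 = 0.47→0) → #0e5900
74%: (30 − 22.2 = 7.8→8, 189 − 139.86 = 49.14→49, 1 − 0.74 = 0.26→0) → #083100
86%: (30 − 25.8 = 4.2→4, 189 − 162.54 = 26.46→26, 1 − 0.86 = 0.14→0) → #041a00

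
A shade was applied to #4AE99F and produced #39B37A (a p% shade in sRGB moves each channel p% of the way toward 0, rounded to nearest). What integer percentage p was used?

#4AE99F is rgb(74, 233, 159); #39B37A is rgb(57, 179, 122).
On the G channel (widest range): 179 ≈ 233 + (p/100)(0 − 233), so p ≈ 100×(179 − 233)/(0 − 233) = -5400/-233 = 23.18.
p = 23 reproduces all three channels after rounding.

23%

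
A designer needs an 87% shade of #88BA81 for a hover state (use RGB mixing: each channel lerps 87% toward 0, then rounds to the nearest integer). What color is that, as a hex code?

#121811

#88BA81 is rgb(136, 186, 129).
Per channel, c → c + 0.87(0 − c):
  R: 136 + 0.87×(0−136) = 136 − 118.32 = 17.68 → 18
  G: 186 − 161.82 = 24.18 → 24
  B: 129 + 0.87×(0−129) = 129 − 112.23 = 16.77 → 17
rgb(18, 24, 17) = #121811.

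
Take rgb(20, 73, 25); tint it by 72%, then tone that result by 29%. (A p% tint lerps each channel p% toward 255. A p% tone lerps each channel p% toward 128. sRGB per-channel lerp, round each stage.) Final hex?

#ABB6AD

Lerp each channel 72% toward 255:
  R: 20 + 0.72×(255−20) = 20 + 169.2 = 189.2 → 189
  G: 73 + 0.72×(255−73) = 73 + 131.04 = 204.04 → 204
  B: 25 + 0.72×(255−25) = 25 + 165.6 = 190.6 → 191
After the tint: rgb(189, 204, 191) = #BDCCBF.
Lerp each channel 29% toward 128:
  R: 189 − 17.69 = 171.31 → 171
  G: 204 + 0.29×(128−204) = 204 − 22.04 = 181.96 → 182
  B: 191 + 0.29×(128−191) = 191 − 18.27 = 172.73 → 173
rgb(171, 182, 173) = #ABB6AD.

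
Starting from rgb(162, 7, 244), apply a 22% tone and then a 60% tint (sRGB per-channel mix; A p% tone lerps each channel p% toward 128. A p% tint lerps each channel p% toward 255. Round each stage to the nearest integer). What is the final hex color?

#d7a7f0

A 22% tone moves each channel 22% toward 128:
  R: 162 + 0.22×(128−162) = 162 − 7.48 = 154.52 → 155
  G: 7 + 0.22×(128−7) = 7 + 26.62 = 33.62 → 34
  B: 244 + 0.22×(128−244) = 244 − 25.52 = 218.48 → 218
After the tone: rgb(155, 34, 218) = #9b22da.
A 60% tint moves each channel 60% toward 255:
  R: 155 + 60 = 215 → 215
  G: 34 + 132.6 = 166.6 → 167
  B: 218 + 0.6×(255−218) = 218 + 22.2 = 240.2 → 240
rgb(215, 167, 240) = #d7a7f0.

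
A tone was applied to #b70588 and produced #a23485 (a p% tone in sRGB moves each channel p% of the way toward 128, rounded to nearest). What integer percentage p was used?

#b70588 is rgb(183, 5, 136); #a23485 is rgb(162, 52, 133).
On the G channel (widest range): 52 ≈ 5 + (p/100)(128 − 5), so p ≈ 100×(52 − 5)/(128 − 5) = 4700/123 = 38.21.
p = 38 reproduces all three channels after rounding.

38%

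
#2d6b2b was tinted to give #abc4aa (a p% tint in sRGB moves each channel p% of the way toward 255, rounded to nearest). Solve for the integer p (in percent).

60%

#2d6b2b is rgb(45, 107, 43); #abc4aa is rgb(171, 196, 170).
On the B channel (widest range): 170 ≈ 43 + (p/100)(255 − 43), so p ≈ 100×(170 − 43)/(255 − 43) = 12700/212 = 59.91.
p = 60 reproduces all three channels after rounding.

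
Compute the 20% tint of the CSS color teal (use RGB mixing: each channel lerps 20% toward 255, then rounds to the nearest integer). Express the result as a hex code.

#339999

CSS teal is rgb(0, 128, 128).
Lerp each channel 20% toward 255:
  R: 0 + 0.2×(255−0) = 0 + 51 = 51 → 51
  G: 128 + 25.4 = 153.4 → 153
  B: 128 + 0.2×(255−128) = 128 + 25.4 = 153.4 → 153
rgb(51, 153, 153) = #339999.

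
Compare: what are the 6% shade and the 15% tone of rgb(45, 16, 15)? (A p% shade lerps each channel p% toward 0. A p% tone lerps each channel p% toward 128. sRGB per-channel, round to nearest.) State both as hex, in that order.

#2A0F0E, #392120

6% shade:
  R: 45 + 0.06×(0−45) = 45 − 2.7 = 42.3 → 42
  G: 16 + 0.06×(0−16) = 16 − 0.96 = 15.04 → 15
  B: 15 − 0.9 = 14.1 → 14
  → #2A0F0E
15% tone:
  R: 45 + 0.15×(128−45) = 45 + 12.45 = 57.45 → 57
  G: 16 + 16.8 = 32.8 → 33
  B: 15 + 0.15×(128−15) = 15 + 16.95 = 31.95 → 32
  → #392120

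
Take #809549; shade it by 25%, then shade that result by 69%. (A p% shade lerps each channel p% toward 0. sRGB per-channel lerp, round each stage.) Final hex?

#1e2311

#809549 is rgb(128, 149, 73).
Per channel, c → c + 0.25(0 − c):
  R: 128 + 0.25×(0−128) = 128 − 32 = 96 → 96
  G: 149 + 0.25×(0−149) = 149 − 37.25 = 111.75 → 112
  B: 73 − 18.25 = 54.75 → 55
After the shade: rgb(96, 112, 55) = #607037.
A 69% shade moves each channel 69% toward 0:
  R: 96 − 66.24 = 29.76 → 30
  G: 112 + 0.69×(0−112) = 112 − 77.28 = 34.72 → 35
  B: 55 + 0.69×(0−55) = 55 − 37.95 = 17.05 → 17
rgb(30, 35, 17) = #1e2311.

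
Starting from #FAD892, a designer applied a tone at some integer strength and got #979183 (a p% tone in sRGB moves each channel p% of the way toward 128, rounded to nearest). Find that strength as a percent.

#FAD892 is rgb(250, 216, 146); #979183 is rgb(151, 145, 131).
On the R channel (widest range): 151 ≈ 250 + (p/100)(128 − 250), so p ≈ 100×(151 − 250)/(128 − 250) = -9900/-122 = 81.15.
p = 81 reproduces all three channels after rounding.

81%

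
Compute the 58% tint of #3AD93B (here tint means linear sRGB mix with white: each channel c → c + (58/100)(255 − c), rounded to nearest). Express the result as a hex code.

#3AD93B is rgb(58, 217, 59).
A 58% tint moves each channel 58% toward 255:
  R: 58 + 114.26 = 172.26 → 172
  G: 217 + 0.58×(255−217) = 217 + 22.04 = 239.04 → 239
  B: 59 + 113.68 = 172.68 → 173
rgb(172, 239, 173) = #ACEFAD.

#ACEFAD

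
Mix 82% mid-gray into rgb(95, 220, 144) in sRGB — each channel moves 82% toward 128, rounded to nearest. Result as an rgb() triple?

rgb(122, 145, 131)

Lerp each channel 82% toward 128:
  R: 95 + 27.06 = 122.06 → 122
  G: 220 + 0.82×(128−220) = 220 − 75.44 = 144.56 → 145
  B: 144 + 0.82×(128−144) = 144 − 13.12 = 130.88 → 131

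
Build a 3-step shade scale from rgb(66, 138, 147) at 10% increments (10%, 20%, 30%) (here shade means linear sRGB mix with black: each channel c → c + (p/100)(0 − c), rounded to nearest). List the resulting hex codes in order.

10%: (66 − 6.6 = 59.4→59, 138 − 13.8 = 124.2→124, 147 − 14.7 = 132.3→132) → #3B7C84
20%: (66 − 13.2 = 52.8→53, 138 − 27.6 = 110.4→110, 147 − 29.4 = 117.6→118) → #356E76
30%: (66 − 19.8 = 46.2→46, 138 − 41.4 = 96.6→97, 147 − 44.1 = 102.9→103) → #2E6167

#3B7C84, #356E76, #2E6167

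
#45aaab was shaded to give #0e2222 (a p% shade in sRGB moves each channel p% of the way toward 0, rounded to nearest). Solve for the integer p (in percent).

#45aaab is rgb(69, 170, 171); #0e2222 is rgb(14, 34, 34).
On the B channel (widest range): 34 ≈ 171 + (p/100)(0 − 171), so p ≈ 100×(34 − 171)/(0 − 171) = -13700/-171 = 80.12.
p = 80 reproduces all three channels after rounding.

80%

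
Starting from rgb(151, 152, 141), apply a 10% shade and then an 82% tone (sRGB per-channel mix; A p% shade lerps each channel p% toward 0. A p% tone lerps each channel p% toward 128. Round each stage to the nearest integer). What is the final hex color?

#818280

Lerp each channel 10% toward 0:
  R: 151 − 15.1 = 135.9 → 136
  G: 152 − 15.2 = 136.8 → 137
  B: 141 − 14.1 = 126.9 → 127
After the shade: rgb(136, 137, 127) = #88897F.
Per channel, c → c + 0.82(128 − c):
  R: 136 − 6.56 = 129.44 → 129
  G: 137 + 0.82×(128−137) = 137 − 7.38 = 129.62 → 130
  B: 127 + 0.82 = 127.82 → 128
rgb(129, 130, 128) = #818280.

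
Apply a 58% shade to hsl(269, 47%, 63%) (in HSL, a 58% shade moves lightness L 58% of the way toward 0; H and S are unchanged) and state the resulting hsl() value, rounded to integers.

hsl(269, 47%, 26%)

L moves 58% from 63 toward 0: 63 − 36.54 = 26.46 → 26.
H and S are unchanged.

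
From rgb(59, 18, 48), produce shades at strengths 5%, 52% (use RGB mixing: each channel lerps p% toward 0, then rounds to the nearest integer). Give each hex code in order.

#38112e, #1c0917

5%: (59 − 2.95 = 56.05→56, 18 − 0.9 = 17.1→17, 48 − 2.4 = 45.6→46) → #38112e
52%: (59 − 30.68 = 28.32→28, 18 − 9.36 = 8.64→9, 48 − 24.96 = 23.04→23) → #1c0917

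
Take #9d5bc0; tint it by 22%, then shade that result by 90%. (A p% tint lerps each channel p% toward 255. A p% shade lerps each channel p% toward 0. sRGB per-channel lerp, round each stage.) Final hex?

#9d5bc0 is rgb(157, 91, 192).
A 22% tint moves each channel 22% toward 255:
  R: 157 + 0.22×(255−157) = 157 + 21.56 = 178.56 → 179
  G: 91 + 36.08 = 127.08 → 127
  B: 192 + 13.86 = 205.86 → 206
After the tint: rgb(179, 127, 206) = #b37fce.
Per channel, c → c + 0.9(0 − c):
  R: 179 + 0.9×(0−179) = 179 − 161.1 = 17.9 → 18
  G: 127 + 0.9×(0−127) = 127 − 114.3 = 12.7 → 13
  B: 206 + 0.9×(0−206) = 206 − 185.4 = 20.6 → 21
rgb(18, 13, 21) = #120d15.

#120d15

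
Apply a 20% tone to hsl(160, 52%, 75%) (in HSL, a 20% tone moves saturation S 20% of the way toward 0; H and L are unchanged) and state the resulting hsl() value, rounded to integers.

S moves 20% from 52 toward 0: 52 − 10.4 = 41.6 → 42.
H and L are unchanged.

hsl(160, 42%, 75%)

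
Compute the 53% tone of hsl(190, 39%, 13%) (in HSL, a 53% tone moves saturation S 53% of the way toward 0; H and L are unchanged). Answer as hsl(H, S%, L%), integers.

hsl(190, 18%, 13%)

S moves 53% from 39 toward 0: 39 − 20.67 = 18.33 → 18.
H and L are unchanged.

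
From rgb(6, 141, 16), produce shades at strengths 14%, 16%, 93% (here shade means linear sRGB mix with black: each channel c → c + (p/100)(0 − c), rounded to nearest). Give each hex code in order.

#05790e, #05760d, #000a01

14%: (6 − 0.84 = 5.16→5, 141 − 19.74 = 121.26→121, 16 − 2.24 = 13.76→14) → #05790e
16%: (6 − 0.96 = 5.04→5, 141 − 22.56 = 118.44→118, 16 − 2.56 = 13.44→13) → #05760d
93%: (6 − 5.58 = 0.42→0, 141 − 131.13 = 9.87→10, 16 − 14.88 = 1.12→1) → #000a01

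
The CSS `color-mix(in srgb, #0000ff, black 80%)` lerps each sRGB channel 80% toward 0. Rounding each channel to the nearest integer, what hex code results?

#0000ff is rgb(0, 0, 255).
Per channel, c → c + 0.8(0 − c):
  R: 0 + 0 = 0 → 0
  G: 0 + 0.8×(0−0) = 0 + 0 = 0 → 0
  B: 255 − 204 = 51 → 51
rgb(0, 0, 51) = #000033.

#000033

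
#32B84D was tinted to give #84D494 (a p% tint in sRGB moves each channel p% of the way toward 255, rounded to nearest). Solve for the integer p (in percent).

40%

#32B84D is rgb(50, 184, 77); #84D494 is rgb(132, 212, 148).
On the R channel (widest range): 132 ≈ 50 + (p/100)(255 − 50), so p ≈ 100×(132 − 50)/(255 − 50) = 8200/205 = 40.00.
p = 40 reproduces all three channels after rounding.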